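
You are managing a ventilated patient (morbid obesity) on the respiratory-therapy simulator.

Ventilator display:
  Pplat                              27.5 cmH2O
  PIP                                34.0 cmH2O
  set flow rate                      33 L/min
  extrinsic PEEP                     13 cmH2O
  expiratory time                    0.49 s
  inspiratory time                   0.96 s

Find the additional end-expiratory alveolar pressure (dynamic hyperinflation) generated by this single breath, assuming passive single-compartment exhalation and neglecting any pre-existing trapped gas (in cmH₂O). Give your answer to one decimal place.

4.6

Flow: 33 L/min ÷ 60 = 0.55 L/s.
Vt = flow × Ti = 0.55 L/s × 0.96 s × 1000 mL/L = 528.0 mL.
R = (PIP − Pplat)/V̇ = (34.0 − 27.5) / 0.55 = 6.5/0.55 = 11.818 cmH2O·s/L.
C = Vt/(Pplat − PEEP) = 528.0 / (27.5 − 13) = 528.0/14.5 = 36.414 mL/cmH2O.
τ = R × C = 11.818 × 0.03641 L/cmH2O = 0.4303 s.
Fraction remaining = e^(−Te/τ) = e^(−0.49/0.4303) = 0.3202; trapped volume = 528.0 × 0.3202 = 169.07 mL.
Additional alveolar pressure from trapping ≈ V_trapped / C = 169.07 / 36.414 = 4.643 cmH2O.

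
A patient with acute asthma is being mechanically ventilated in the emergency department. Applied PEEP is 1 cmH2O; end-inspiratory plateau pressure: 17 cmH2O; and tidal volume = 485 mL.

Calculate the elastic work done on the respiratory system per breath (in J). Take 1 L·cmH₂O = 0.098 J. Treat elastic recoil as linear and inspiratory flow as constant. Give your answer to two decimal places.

Elastic work ≈ ½ × (Pplat − PEEP) × Vt = 0.5 × (17 − 1) × 0.485 L = 0.5 × 16.0 × 0.485 = 3.88 L·cmH2O.
× 0.098 J/(L·cmH2O) → 0.3802 J.

0.38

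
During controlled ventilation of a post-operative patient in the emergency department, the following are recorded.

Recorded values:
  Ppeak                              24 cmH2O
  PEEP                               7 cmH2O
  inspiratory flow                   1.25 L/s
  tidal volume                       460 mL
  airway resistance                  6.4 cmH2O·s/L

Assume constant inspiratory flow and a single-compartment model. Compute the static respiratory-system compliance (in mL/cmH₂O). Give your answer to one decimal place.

Equation of motion (constant flow): PIP = Vt/C + R·V̇ + PEEP.
Vt/C = PIP − R·V̇ − PEEP = 24 − 6.4×1.25 − 7 = 24 − 8.0 − 7 = 9.0 cmH2O.
C = Vt / 9.0 = 460 / 9.0 = 51.111 mL/cmH2O.

51.1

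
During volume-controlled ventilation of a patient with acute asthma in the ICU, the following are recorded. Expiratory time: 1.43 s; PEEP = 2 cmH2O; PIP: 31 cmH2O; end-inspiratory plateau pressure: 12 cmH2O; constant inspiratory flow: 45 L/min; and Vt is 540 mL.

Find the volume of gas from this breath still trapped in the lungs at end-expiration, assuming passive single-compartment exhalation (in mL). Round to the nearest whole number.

190

Flow: 45 L/min ÷ 60 = 0.75 L/s.
R = (PIP − Pplat)/V̇ = (31 − 12) / 0.75 = 19.0/0.75 = 25.333 cmH2O·s/L.
C = Vt/(Pplat − PEEP) = 540.0 / (12 − 2) = 540.0/10.0 = 54.0 mL/cmH2O.
τ = R × C = 25.333 × 0.054 L/cmH2O = 1.368 s.
Fraction remaining = e^(−Te/τ) = e^(−1.43/1.368) = 0.3516.
Trapped volume = 540.0 × 0.3516 = 189.86 mL.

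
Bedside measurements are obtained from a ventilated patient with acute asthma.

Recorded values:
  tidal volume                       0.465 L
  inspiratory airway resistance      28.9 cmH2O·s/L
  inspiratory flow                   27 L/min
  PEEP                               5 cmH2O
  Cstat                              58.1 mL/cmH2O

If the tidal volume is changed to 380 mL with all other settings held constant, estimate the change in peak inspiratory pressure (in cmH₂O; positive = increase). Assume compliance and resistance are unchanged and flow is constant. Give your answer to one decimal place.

-1.5

PIP = Vt/C + R·V̇ + PEEP (constant-flow equation of motion).
Only the elastic term changes: ΔPIP = ΔVt / C = (380 − 465) / 58.1 = -1.463 cmH2O.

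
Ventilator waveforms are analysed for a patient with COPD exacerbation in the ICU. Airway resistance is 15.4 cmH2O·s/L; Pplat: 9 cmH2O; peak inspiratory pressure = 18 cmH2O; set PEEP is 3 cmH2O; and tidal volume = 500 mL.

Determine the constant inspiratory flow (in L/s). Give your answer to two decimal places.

0.58

flow = (PIP − Pplat) / Raw = 9.0 / 15.4 = 0.5844 L/s.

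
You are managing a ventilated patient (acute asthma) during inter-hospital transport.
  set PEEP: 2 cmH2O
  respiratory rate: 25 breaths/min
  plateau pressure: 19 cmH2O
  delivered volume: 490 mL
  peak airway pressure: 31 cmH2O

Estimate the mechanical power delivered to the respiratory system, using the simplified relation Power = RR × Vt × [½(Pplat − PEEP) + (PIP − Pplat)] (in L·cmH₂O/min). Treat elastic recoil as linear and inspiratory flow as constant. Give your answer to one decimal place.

Per-breath work = Vt × [½(Pplat−PEEP) + (PIP−Pplat)] = 0.490 × [0.5×17.0 + 12.0] = 0.490 × 20.5 = 10.045 L·cmH2O.
Power = 25 × 10.045 = 251.13 L·cmH2O/min.

251.1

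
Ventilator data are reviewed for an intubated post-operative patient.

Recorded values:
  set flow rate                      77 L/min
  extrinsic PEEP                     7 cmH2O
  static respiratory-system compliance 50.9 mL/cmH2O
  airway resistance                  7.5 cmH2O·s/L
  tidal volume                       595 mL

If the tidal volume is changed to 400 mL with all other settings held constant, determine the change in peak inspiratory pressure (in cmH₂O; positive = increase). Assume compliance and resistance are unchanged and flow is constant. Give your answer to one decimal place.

PIP = Vt/C + R·V̇ + PEEP (constant-flow equation of motion).
Only the elastic term changes: ΔPIP = ΔVt / C = (400 − 595) / 50.9 = -3.831 cmH2O.

-3.8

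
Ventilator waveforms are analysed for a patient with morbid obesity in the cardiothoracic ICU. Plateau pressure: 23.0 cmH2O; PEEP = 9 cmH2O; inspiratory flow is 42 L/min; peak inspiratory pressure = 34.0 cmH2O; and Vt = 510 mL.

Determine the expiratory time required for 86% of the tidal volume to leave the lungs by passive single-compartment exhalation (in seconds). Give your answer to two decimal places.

Flow: 42 L/min ÷ 60 = 0.7 L/s.
R = (PIP − Pplat)/V̇ = (34.0 − 23.0) / 0.7 = 11.0/0.7 = 15.714 cmH2O·s/L.
C = Vt/(Pplat − PEEP) = 510.0 / (23.0 − 9) = 510.0/14.0 = 36.429 mL/cmH2O.
τ = R × C = 15.714 × 0.03643 L/cmH2O = 0.5725 s.
t = −τ·ln(1 − 0.86) = −0.5725·ln(0.14) = 1.126 s.

1.13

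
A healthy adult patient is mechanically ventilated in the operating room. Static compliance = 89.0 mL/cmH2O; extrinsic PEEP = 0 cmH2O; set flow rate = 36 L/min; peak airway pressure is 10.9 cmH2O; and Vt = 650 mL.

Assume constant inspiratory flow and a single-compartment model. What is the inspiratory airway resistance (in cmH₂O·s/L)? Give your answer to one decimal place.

6.0

Flow: 36 L/min ÷ 60 = 0.6 L/s.
Equation of motion (constant flow): PIP = Vt/C + R·V̇ + PEEP.
R·V̇ = PIP − Vt/C − PEEP = 10.9 − 650/89.0 − 0 = 10.9 − 7.303 − 0 = 3.597 cmH2O.
R = 3.597 / 0.6 = 5.995 cmH2O·s/L.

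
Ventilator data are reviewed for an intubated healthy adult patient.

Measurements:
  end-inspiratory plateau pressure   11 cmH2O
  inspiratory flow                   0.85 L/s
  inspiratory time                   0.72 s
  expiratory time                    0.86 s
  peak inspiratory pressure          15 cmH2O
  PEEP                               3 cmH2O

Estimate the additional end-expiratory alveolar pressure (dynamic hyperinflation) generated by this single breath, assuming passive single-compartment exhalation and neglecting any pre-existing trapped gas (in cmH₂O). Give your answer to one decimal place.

0.7

Vt = flow × Ti = 0.85 L/s × 0.72 s × 1000 mL/L = 612.0 mL.
R = (PIP − Pplat)/V̇ = (15 − 11) / 0.85 = 4.0/0.85 = 4.706 cmH2O·s/L.
C = Vt/(Pplat − PEEP) = 612.0 / (11 − 3) = 612.0/8.0 = 76.5 mL/cmH2O.
τ = R × C = 4.706 × 0.0765 L/cmH2O = 0.36 s.
Fraction remaining = e^(−Te/τ) = e^(−0.86/0.36) = 0.09173; trapped volume = 612.0 × 0.09173 = 56.139 mL.
Additional alveolar pressure from trapping ≈ V_trapped / C = 56.139 / 76.5 = 0.7338 cmH2O.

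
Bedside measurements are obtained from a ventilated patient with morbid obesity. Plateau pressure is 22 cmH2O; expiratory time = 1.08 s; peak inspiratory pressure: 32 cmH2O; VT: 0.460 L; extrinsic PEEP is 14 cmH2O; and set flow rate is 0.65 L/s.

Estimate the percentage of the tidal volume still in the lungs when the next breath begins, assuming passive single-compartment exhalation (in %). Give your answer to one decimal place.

R = (PIP − Pplat)/V̇ = (32 − 22) / 0.65 = 10.0/0.65 = 15.385 cmH2O·s/L.
C = Vt/(Pplat − PEEP) = 460.0 / (22 − 14) = 460.0/8.0 = 57.5 mL/cmH2O.
τ = R × C = 15.385 × 0.0575 L/cmH2O = 0.8846 s.
Fraction remaining at end-expiration = e^(−Te/τ) = e^(−1.08/0.8846) = 0.295 → 29.5%.

29.5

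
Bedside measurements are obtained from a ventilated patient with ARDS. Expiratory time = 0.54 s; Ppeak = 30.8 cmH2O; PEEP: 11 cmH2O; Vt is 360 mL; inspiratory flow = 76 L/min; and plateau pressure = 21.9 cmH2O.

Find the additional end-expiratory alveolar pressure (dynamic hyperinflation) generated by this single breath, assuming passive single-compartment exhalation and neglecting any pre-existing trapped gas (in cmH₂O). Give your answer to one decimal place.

1.1

Flow: 76 L/min ÷ 60 = 1.2667 L/s.
R = (PIP − Pplat)/V̇ = (30.8 − 21.9) / 1.2667 = 8.9/1.2667 = 7.026 cmH2O·s/L.
C = Vt/(Pplat − PEEP) = 360.0 / (21.9 − 11) = 360.0/10.9 = 33.028 mL/cmH2O.
τ = R × C = 7.026 × 0.03303 L/cmH2O = 0.2321 s.
Fraction remaining = e^(−Te/τ) = e^(−0.54/0.2321) = 0.09763; trapped volume = 360.0 × 0.09763 = 35.147 mL.
Additional alveolar pressure from trapping ≈ V_trapped / C = 35.147 / 33.028 = 1.064 cmH2O.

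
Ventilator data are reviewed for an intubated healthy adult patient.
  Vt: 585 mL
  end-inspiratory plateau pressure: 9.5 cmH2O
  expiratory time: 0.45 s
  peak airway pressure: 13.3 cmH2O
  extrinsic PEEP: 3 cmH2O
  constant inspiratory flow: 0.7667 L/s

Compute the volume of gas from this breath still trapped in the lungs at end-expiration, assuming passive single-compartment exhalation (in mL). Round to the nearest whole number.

R = (PIP − Pplat)/V̇ = (13.3 − 9.5) / 0.7667 = 3.8/0.7667 = 4.956 cmH2O·s/L.
C = Vt/(Pplat − PEEP) = 585.0 / (9.5 − 3) = 585.0/6.5 = 90.0 mL/cmH2O.
τ = R × C = 4.956 × 0.09 L/cmH2O = 0.446 s.
Fraction remaining = e^(−Te/τ) = e^(−0.45/0.446) = 0.3646.
Trapped volume = 585.0 × 0.3646 = 213.29 mL.

213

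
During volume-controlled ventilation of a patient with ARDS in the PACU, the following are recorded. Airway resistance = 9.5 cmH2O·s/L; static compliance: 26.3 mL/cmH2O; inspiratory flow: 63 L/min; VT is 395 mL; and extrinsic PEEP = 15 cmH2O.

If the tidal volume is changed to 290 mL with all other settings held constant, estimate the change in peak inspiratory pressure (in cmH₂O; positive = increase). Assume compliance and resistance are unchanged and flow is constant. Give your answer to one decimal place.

PIP = Vt/C + R·V̇ + PEEP (constant-flow equation of motion).
Only the elastic term changes: ΔPIP = ΔVt / C = (290 − 395) / 26.3 = -3.992 cmH2O.

-4.0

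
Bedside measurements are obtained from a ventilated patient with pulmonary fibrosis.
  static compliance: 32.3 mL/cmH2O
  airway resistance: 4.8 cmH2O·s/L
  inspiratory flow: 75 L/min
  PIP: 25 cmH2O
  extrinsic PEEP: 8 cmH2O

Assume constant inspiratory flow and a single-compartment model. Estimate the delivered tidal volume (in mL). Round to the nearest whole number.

355

Flow: 75 L/min ÷ 60 = 1.25 L/s.
Equation of motion (constant flow): PIP = Vt/C + R·V̇ + PEEP.
Vt/C = PIP − R·V̇ − PEEP = 25 − 6.0 − 8 = 11.0 cmH2O.
Vt = C × 11.0 = 32.3 × 11.0 = 355.3 mL.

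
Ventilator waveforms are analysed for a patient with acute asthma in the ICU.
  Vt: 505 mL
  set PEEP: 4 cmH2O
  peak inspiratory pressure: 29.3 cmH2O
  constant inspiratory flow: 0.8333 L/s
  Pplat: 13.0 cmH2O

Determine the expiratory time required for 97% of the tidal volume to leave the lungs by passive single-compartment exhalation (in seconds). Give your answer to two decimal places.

R = (PIP − Pplat)/V̇ = (29.3 − 13.0) / 0.8333 = 16.3/0.8333 = 19.561 cmH2O·s/L.
C = Vt/(Pplat − PEEP) = 505.0 / (13.0 − 4) = 505.0/9.0 = 56.111 mL/cmH2O.
τ = R × C = 19.561 × 0.05611 L/cmH2O = 1.098 s.
t = −τ·ln(1 − 0.97) = −1.098·ln(0.03) = 3.85 s.

3.85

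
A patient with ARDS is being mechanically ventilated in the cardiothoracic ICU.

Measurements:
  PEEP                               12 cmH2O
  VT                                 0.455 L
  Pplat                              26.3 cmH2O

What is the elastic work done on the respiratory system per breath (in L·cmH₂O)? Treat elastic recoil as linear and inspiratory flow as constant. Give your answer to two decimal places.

3.25

Elastic work ≈ ½ × (Pplat − PEEP) × Vt = 0.5 × (26.3 − 12) × 0.455 L = 0.5 × 14.3 × 0.455 = 3.253 L·cmH2O.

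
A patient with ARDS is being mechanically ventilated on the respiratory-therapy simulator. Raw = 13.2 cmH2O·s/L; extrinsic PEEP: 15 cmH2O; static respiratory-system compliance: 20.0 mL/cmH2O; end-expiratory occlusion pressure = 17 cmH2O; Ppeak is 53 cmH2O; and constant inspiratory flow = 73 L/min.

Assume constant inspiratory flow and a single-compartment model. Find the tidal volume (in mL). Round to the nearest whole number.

399

Flow: 73 L/min ÷ 60 = 1.2167 L/s.
Total PEEP = 17 cmH2O (set 15 + intrinsic 2); this is the baseline alveolar pressure.
Equation of motion (constant flow): PIP = Vt/C + R·V̇ + PEEP.
Vt/C = PIP − R·V̇ − PEEP = 53 − 16.06 − 17 = 19.94 cmH2O.
Vt = C × 19.94 = 20.0 × 19.94 = 398.8 mL.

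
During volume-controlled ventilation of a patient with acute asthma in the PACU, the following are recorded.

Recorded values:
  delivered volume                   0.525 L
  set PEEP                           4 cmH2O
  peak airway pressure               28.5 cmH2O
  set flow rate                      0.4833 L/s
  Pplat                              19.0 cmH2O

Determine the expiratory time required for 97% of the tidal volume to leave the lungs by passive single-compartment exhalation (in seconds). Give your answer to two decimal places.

R = (PIP − Pplat)/V̇ = (28.5 − 19.0) / 0.4833 = 9.5/0.4833 = 19.657 cmH2O·s/L.
C = Vt/(Pplat − PEEP) = 525.0 / (19.0 − 4) = 525.0/15.0 = 35.0 mL/cmH2O.
τ = R × C = 19.657 × 0.035 L/cmH2O = 0.688 s.
t = −τ·ln(1 − 0.97) = −0.688·ln(0.03) = 2.413 s.

2.41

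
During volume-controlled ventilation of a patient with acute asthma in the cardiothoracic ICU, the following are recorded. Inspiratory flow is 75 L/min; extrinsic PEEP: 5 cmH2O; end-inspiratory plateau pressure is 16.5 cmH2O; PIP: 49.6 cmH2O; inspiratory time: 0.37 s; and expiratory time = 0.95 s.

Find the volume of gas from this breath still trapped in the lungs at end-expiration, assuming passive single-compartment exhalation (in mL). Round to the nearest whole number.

Flow: 75 L/min ÷ 60 = 1.25 L/s.
Vt = flow × Ti = 1.25 L/s × 0.37 s × 1000 mL/L = 462.5 mL.
R = (PIP − Pplat)/V̇ = (49.6 − 16.5) / 1.25 = 33.1/1.25 = 26.48 cmH2O·s/L.
C = Vt/(Pplat − PEEP) = 462.5 / (16.5 − 5) = 462.5/11.5 = 40.217 mL/cmH2O.
τ = R × C = 26.48 × 0.04022 L/cmH2O = 1.065 s.
Fraction remaining = e^(−Te/τ) = e^(−0.95/1.065) = 0.4098.
Trapped volume = 462.5 × 0.4098 = 189.53 mL.

190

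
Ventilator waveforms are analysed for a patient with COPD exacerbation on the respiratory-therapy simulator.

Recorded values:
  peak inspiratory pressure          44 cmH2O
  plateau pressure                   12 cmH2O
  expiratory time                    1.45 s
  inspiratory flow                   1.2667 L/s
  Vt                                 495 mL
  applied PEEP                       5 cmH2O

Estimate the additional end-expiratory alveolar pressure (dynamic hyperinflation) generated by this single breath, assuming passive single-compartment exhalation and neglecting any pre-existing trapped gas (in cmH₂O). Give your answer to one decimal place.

R = (PIP − Pplat)/V̇ = (44 − 12) / 1.2667 = 32.0/1.2667 = 25.262 cmH2O·s/L.
C = Vt/(Pplat − PEEP) = 495.0 / (12 − 5) = 495.0/7.0 = 70.714 mL/cmH2O.
τ = R × C = 25.262 × 0.07071 L/cmH2O = 1.786 s.
Fraction remaining = e^(−Te/τ) = e^(−1.45/1.786) = 0.444; trapped volume = 495.0 × 0.444 = 219.78 mL.
Additional alveolar pressure from trapping ≈ V_trapped / C = 219.78 / 70.714 = 3.108 cmH2O.

3.1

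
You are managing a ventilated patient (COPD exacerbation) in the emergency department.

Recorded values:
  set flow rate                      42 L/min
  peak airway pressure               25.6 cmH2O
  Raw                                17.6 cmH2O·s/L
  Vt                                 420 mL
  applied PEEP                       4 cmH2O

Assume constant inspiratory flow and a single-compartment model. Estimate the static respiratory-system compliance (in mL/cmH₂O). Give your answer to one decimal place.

Flow: 42 L/min ÷ 60 = 0.7 L/s.
Equation of motion (constant flow): PIP = Vt/C + R·V̇ + PEEP.
Vt/C = PIP − R·V̇ − PEEP = 25.6 − 17.6×0.7 − 4 = 25.6 − 12.32 − 4 = 9.28 cmH2O.
C = Vt / 9.28 = 420 / 9.28 = 45.259 mL/cmH2O.

45.3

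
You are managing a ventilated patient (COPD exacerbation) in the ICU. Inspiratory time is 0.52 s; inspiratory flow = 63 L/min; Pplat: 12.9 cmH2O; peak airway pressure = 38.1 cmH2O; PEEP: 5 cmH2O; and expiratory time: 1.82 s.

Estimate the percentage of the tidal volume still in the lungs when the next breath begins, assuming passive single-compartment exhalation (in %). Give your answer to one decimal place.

Flow: 63 L/min ÷ 60 = 1.05 L/s.
Vt = flow × Ti = 1.05 L/s × 0.52 s × 1000 mL/L = 546.0 mL.
R = (PIP − Pplat)/V̇ = (38.1 − 12.9) / 1.05 = 25.2/1.05 = 24.0 cmH2O·s/L.
C = Vt/(Pplat − PEEP) = 546.0 / (12.9 − 5) = 546.0/7.9 = 69.114 mL/cmH2O.
τ = R × C = 24.0 × 0.06911 L/cmH2O = 1.659 s.
Fraction remaining at end-expiration = e^(−Te/τ) = e^(−1.82/1.659) = 0.3339 → 33.39%.

33.4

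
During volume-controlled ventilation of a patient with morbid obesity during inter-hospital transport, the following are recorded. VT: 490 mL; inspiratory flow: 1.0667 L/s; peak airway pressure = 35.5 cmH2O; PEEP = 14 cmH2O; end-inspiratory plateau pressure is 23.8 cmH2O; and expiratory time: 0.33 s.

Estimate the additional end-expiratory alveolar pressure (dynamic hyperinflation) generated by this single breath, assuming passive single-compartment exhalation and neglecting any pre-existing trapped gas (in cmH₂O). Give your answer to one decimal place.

5.4

R = (PIP − Pplat)/V̇ = (35.5 − 23.8) / 1.0667 = 11.7/1.0667 = 10.968 cmH2O·s/L.
C = Vt/(Pplat − PEEP) = 490.0 / (23.8 − 14) = 490.0/9.8 = 50.0 mL/cmH2O.
τ = R × C = 10.968 × 0.05 L/cmH2O = 0.5484 s.
Fraction remaining = e^(−Te/τ) = e^(−0.33/0.5484) = 0.5479; trapped volume = 490.0 × 0.5479 = 268.47 mL.
Additional alveolar pressure from trapping ≈ V_trapped / C = 268.47 / 50.0 = 5.369 cmH2O.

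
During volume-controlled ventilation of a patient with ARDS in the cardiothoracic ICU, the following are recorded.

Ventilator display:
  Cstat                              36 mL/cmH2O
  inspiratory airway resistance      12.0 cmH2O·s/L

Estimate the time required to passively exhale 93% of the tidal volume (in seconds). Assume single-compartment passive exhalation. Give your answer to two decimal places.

1.15

τ = R × C = 12.0 × 36 mL/cmH2O = 12.0 × 0.036 L/cmH2O = 0.432 s.
Exhaled fraction f = 1 − e^(−t/τ) → t = −τ·ln(1 − f) = −0.432·ln(0.07) = 1.149 s.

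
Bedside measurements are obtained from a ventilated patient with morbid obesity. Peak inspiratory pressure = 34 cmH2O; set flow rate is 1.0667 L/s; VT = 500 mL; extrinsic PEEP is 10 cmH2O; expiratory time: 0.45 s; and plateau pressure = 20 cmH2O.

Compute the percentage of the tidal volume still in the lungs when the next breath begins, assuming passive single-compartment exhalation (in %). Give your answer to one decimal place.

R = (PIP − Pplat)/V̇ = (34 − 20) / 1.0667 = 14.0/1.0667 = 13.125 cmH2O·s/L.
C = Vt/(Pplat − PEEP) = 500.0 / (20 − 10) = 500.0/10.0 = 50.0 mL/cmH2O.
τ = R × C = 13.125 × 0.05 L/cmH2O = 0.6563 s.
Fraction remaining at end-expiration = e^(−Te/τ) = e^(−0.45/0.6563) = 0.5038 → 50.38%.

50.4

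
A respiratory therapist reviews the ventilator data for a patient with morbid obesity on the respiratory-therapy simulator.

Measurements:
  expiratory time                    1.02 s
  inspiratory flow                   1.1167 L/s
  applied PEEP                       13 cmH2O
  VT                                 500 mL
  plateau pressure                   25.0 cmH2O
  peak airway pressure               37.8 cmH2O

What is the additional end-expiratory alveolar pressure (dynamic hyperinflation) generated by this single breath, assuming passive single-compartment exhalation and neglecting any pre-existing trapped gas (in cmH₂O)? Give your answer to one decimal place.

1.4

R = (PIP − Pplat)/V̇ = (37.8 − 25.0) / 1.1167 = 12.8/1.1167 = 11.462 cmH2O·s/L.
C = Vt/(Pplat − PEEP) = 500.0 / (25.0 − 13) = 500.0/12.0 = 41.667 mL/cmH2O.
τ = R × C = 11.462 × 0.04167 L/cmH2O = 0.4776 s.
Fraction remaining = e^(−Te/τ) = e^(−1.02/0.4776) = 0.1182; trapped volume = 500.0 × 0.1182 = 59.1 mL.
Additional alveolar pressure from trapping ≈ V_trapped / C = 59.1 / 41.667 = 1.418 cmH2O.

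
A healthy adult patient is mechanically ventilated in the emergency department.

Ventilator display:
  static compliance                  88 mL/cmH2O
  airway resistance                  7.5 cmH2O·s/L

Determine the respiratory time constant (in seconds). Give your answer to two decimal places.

τ = R × C = 7.5 × 88 mL/cmH2O = 7.5 × 0.088 L/cmH2O = 0.66 s.

0.66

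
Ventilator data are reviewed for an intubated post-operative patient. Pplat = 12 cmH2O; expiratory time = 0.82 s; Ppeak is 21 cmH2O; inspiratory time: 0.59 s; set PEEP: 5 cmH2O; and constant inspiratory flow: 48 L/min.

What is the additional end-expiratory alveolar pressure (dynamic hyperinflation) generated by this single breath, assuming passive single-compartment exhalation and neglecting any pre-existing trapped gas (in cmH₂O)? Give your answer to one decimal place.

2.4

Flow: 48 L/min ÷ 60 = 0.8 L/s.
Vt = flow × Ti = 0.8 L/s × 0.59 s × 1000 mL/L = 472.0 mL.
R = (PIP − Pplat)/V̇ = (21 − 12) / 0.8 = 9.0/0.8 = 11.25 cmH2O·s/L.
C = Vt/(Pplat − PEEP) = 472.0 / (12 − 5) = 472.0/7.0 = 67.429 mL/cmH2O.
τ = R × C = 11.25 × 0.06743 L/cmH2O = 0.7586 s.
Fraction remaining = e^(−Te/τ) = e^(−0.82/0.7586) = 0.3393; trapped volume = 472.0 × 0.3393 = 160.15 mL.
Additional alveolar pressure from trapping ≈ V_trapped / C = 160.15 / 67.429 = 2.375 cmH2O.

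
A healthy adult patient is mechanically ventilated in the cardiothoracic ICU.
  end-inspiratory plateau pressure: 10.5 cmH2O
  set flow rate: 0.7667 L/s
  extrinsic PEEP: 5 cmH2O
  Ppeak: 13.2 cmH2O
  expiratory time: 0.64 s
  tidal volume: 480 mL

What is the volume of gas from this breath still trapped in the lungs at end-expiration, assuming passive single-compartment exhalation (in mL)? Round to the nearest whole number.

60

R = (PIP − Pplat)/V̇ = (13.2 − 10.5) / 0.7667 = 2.7/0.7667 = 3.522 cmH2O·s/L.
C = Vt/(Pplat − PEEP) = 480.0 / (10.5 − 5) = 480.0/5.5 = 87.273 mL/cmH2O.
τ = R × C = 3.522 × 0.08727 L/cmH2O = 0.3074 s.
Fraction remaining = e^(−Te/τ) = e^(−0.64/0.3074) = 0.1247.
Trapped volume = 480.0 × 0.1247 = 59.856 mL.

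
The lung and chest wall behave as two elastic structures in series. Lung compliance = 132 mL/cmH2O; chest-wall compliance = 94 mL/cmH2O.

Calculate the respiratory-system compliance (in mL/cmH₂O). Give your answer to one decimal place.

Lung and chest wall are elastances in series: 1/Crs = 1/CL + 1/Ccw.
1/Crs = 1/132 + 1/94 = 0.01821.
Crs = 54.915 mL/cmH2O.

54.9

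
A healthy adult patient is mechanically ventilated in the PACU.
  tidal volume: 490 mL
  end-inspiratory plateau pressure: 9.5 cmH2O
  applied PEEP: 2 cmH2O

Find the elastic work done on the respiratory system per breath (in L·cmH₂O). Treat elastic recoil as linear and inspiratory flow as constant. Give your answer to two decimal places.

1.84

Elastic work ≈ ½ × (Pplat − PEEP) × Vt = 0.5 × (9.5 − 2) × 0.490 L = 0.5 × 7.5 × 0.490 = 1.838 L·cmH2O.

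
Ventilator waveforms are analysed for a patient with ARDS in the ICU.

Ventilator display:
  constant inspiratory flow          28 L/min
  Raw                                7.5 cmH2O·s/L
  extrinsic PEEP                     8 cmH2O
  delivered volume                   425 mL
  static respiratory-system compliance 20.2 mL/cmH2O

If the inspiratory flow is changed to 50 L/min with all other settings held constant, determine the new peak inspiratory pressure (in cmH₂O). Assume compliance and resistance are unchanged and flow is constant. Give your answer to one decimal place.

Flow: 28 L/min ÷ 60 = 0.4667 L/s.
New flow: 50 L/min ÷ 60 = 0.8333 L/s.
PIP = Vt/C + R·V̇ + PEEP (constant-flow equation of motion).
Only the resistive term changes: ΔPIP = R × ΔV̇ = 7.5 × (0.8333 − 0.4667) = 7.5 × 0.3666 = 2.75 cmH2O.
Original PIP = 425/20.2 + 7.5×0.4667 + 8 = 32.54 cmH2O; new PIP = 32.54 + (2.75) = 35.29 cmH2O.

35.3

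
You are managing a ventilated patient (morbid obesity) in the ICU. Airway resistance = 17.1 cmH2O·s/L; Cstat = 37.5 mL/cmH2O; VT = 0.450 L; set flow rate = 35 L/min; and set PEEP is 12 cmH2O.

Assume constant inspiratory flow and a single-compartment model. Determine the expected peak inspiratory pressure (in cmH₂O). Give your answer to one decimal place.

Flow: 35 L/min ÷ 60 = 0.5833 L/s.
Equation of motion (constant flow): PIP = Vt/C + R·V̇ + PEEP.
PIP = 450/37.5 + 17.1×0.5833 + 12 = 12.0 + 9.974 + 12 = 33.974 cmH2O.

34.0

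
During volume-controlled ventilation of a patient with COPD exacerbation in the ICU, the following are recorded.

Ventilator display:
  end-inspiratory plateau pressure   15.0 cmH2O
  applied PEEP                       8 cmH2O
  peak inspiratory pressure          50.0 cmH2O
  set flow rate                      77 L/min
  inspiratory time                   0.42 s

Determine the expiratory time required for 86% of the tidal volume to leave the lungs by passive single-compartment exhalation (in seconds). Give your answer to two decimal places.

Flow: 77 L/min ÷ 60 = 1.2833 L/s.
Vt = flow × Ti = 1.2833 L/s × 0.42 s × 1000 mL/L = 538.99 mL.
R = (PIP − Pplat)/V̇ = (50.0 − 15.0) / 1.2833 = 35.0/1.2833 = 27.273 cmH2O·s/L.
C = Vt/(Pplat − PEEP) = 538.99 / (15.0 − 8) = 538.99/7.0 = 76.999 mL/cmH2O.
τ = R × C = 27.273 × 0.077 L/cmH2O = 2.1 s.
t = −τ·ln(1 − 0.86) = −2.1·ln(0.14) = 4.129 s.

4.13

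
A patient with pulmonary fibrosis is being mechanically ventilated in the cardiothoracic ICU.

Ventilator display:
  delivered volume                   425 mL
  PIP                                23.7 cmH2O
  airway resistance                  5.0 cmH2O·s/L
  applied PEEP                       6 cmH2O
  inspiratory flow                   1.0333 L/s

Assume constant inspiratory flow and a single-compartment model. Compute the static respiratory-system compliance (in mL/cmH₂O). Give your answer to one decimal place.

33.9

Equation of motion (constant flow): PIP = Vt/C + R·V̇ + PEEP.
Vt/C = PIP − R·V̇ − PEEP = 23.7 − 5.0×1.0333 − 6 = 23.7 − 5.167 − 6 = 12.533 cmH2O.
C = Vt / 12.533 = 425 / 12.533 = 33.91 mL/cmH2O.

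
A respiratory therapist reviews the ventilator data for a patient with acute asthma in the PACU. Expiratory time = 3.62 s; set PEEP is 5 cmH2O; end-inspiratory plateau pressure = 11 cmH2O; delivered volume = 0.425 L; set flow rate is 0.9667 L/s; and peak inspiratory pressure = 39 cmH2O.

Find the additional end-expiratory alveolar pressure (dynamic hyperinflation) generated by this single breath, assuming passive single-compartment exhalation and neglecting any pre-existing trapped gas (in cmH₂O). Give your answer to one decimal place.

1.0

R = (PIP − Pplat)/V̇ = (39 − 11) / 0.9667 = 28.0/0.9667 = 28.965 cmH2O·s/L.
C = Vt/(Pplat − PEEP) = 425.0 / (11 − 5) = 425.0/6.0 = 70.833 mL/cmH2O.
τ = R × C = 28.965 × 0.07083 L/cmH2O = 2.052 s.
Fraction remaining = e^(−Te/τ) = e^(−3.62/2.052) = 0.1713; trapped volume = 425.0 × 0.1713 = 72.803 mL.
Additional alveolar pressure from trapping ≈ V_trapped / C = 72.803 / 70.833 = 1.028 cmH2O.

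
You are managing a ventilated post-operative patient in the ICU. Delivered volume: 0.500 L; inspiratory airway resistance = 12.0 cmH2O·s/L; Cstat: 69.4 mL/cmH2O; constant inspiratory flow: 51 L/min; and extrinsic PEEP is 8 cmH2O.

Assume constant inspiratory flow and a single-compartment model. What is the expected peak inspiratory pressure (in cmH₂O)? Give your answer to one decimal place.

25.4

Flow: 51 L/min ÷ 60 = 0.85 L/s.
Equation of motion (constant flow): PIP = Vt/C + R·V̇ + PEEP.
PIP = 500/69.4 + 12.0×0.85 + 8 = 7.205 + 10.2 + 8 = 25.405 cmH2O.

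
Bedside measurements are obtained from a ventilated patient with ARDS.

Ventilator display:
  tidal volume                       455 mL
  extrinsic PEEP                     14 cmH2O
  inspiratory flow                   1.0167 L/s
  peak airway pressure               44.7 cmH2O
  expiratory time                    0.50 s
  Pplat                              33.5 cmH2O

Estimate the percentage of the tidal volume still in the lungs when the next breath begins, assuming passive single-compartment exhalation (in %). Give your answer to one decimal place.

R = (PIP − Pplat)/V̇ = (44.7 − 33.5) / 1.0167 = 11.2/1.0167 = 11.016 cmH2O·s/L.
C = Vt/(Pplat − PEEP) = 455.0 / (33.5 − 14) = 455.0/19.5 = 23.333 mL/cmH2O.
τ = R × C = 11.016 × 0.02333 L/cmH2O = 0.257 s.
Fraction remaining at end-expiration = e^(−Te/τ) = e^(−0.50/0.257) = 0.1429 → 14.29%.

14.3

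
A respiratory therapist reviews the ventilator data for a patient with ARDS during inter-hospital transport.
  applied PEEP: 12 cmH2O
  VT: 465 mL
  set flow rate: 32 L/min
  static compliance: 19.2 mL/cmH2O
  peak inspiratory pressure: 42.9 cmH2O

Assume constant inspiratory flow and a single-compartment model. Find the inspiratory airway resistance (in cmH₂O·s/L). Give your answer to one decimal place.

Flow: 32 L/min ÷ 60 = 0.5333 L/s.
Equation of motion (constant flow): PIP = Vt/C + R·V̇ + PEEP.
R·V̇ = PIP − Vt/C − PEEP = 42.9 − 465/19.2 − 12 = 42.9 − 24.219 − 12 = 6.681 cmH2O.
R = 6.681 / 0.5333 = 12.528 cmH2O·s/L.

12.5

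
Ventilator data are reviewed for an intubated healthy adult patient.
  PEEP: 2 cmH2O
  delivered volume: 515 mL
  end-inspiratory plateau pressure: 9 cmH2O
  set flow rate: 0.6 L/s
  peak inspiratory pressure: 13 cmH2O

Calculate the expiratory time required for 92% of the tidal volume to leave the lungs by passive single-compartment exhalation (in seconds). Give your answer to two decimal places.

1.24

R = (PIP − Pplat)/V̇ = (13 − 9) / 0.6 = 4.0/0.6 = 6.667 cmH2O·s/L.
C = Vt/(Pplat − PEEP) = 515.0 / (9 − 2) = 515.0/7.0 = 73.571 mL/cmH2O.
τ = R × C = 6.667 × 0.07357 L/cmH2O = 0.4905 s.
t = −τ·ln(1 − 0.92) = −0.4905·ln(0.08) = 1.239 s.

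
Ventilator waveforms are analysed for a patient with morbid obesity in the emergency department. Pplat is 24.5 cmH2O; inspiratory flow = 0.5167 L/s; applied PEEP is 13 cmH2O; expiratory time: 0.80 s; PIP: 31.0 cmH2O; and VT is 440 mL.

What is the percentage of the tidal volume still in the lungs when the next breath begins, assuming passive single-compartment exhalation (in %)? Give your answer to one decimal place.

19.0

R = (PIP − Pplat)/V̇ = (31.0 − 24.5) / 0.5167 = 6.5/0.5167 = 12.58 cmH2O·s/L.
C = Vt/(Pplat − PEEP) = 440.0 / (24.5 − 13) = 440.0/11.5 = 38.261 mL/cmH2O.
τ = R × C = 12.58 × 0.03826 L/cmH2O = 0.4813 s.
Fraction remaining at end-expiration = e^(−Te/τ) = e^(−0.80/0.4813) = 0.1897 → 18.97%.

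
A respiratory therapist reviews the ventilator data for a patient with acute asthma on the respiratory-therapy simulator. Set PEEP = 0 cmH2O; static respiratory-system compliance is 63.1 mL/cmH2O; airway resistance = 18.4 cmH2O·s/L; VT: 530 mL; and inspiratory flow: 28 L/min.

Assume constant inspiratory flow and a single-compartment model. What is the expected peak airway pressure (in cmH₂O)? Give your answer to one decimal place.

Flow: 28 L/min ÷ 60 = 0.4667 L/s.
Equation of motion (constant flow): PIP = Vt/C + R·V̇ + PEEP.
PIP = 530/63.1 + 18.4×0.4667 + 0 = 8.399 + 8.587 + 0 = 16.986 cmH2O.

17.0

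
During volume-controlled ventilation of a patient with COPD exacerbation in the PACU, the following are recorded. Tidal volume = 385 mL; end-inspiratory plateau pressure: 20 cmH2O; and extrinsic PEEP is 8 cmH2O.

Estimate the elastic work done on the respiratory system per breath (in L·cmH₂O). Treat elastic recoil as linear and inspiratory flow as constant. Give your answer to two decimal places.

Elastic work ≈ ½ × (Pplat − PEEP) × Vt = 0.5 × (20 − 8) × 0.385 L = 0.5 × 12.0 × 0.385 = 2.31 L·cmH2O.

2.31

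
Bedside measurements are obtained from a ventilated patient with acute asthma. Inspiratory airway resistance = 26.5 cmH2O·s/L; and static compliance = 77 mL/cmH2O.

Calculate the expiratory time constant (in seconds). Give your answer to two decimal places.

2.04

τ = R × C = 26.5 × 77 mL/cmH2O = 26.5 × 0.077 L/cmH2O = 2.041 s.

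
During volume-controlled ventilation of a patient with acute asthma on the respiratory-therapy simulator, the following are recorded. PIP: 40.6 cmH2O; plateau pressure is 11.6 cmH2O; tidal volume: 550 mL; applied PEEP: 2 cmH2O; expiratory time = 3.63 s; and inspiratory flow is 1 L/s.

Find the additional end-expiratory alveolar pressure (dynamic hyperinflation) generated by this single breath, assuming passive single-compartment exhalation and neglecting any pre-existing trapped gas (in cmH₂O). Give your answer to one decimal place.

R = (PIP − Pplat)/V̇ = (40.6 − 11.6) / 1 = 29.0/1 = 29.0 cmH2O·s/L.
C = Vt/(Pplat − PEEP) = 550.0 / (11.6 − 2) = 550.0/9.6 = 57.292 mL/cmH2O.
τ = R × C = 29.0 × 0.05729 L/cmH2O = 1.661 s.
Fraction remaining = e^(−Te/τ) = e^(−3.63/1.661) = 0.1124; trapped volume = 550.0 × 0.1124 = 61.82 mL.
Additional alveolar pressure from trapping ≈ V_trapped / C = 61.82 / 57.292 = 1.079 cmH2O.

1.1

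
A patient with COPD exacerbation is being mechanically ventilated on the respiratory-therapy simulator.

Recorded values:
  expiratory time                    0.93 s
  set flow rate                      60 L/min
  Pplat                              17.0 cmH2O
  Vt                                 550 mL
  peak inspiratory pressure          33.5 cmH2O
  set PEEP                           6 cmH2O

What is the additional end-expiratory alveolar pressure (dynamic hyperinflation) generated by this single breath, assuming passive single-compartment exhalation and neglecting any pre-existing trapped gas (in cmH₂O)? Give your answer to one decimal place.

Flow: 60 L/min ÷ 60 = 1 L/s.
R = (PIP − Pplat)/V̇ = (33.5 − 17.0) / 1 = 16.5/1 = 16.5 cmH2O·s/L.
C = Vt/(Pplat − PEEP) = 550.0 / (17.0 − 6) = 550.0/11.0 = 50.0 mL/cmH2O.
τ = R × C = 16.5 × 0.05 L/cmH2O = 0.825 s.
Fraction remaining = e^(−Te/τ) = e^(−0.93/0.825) = 0.3239; trapped volume = 550.0 × 0.3239 = 178.15 mL.
Additional alveolar pressure from trapping ≈ V_trapped / C = 178.15 / 50.0 = 3.563 cmH2O.

3.6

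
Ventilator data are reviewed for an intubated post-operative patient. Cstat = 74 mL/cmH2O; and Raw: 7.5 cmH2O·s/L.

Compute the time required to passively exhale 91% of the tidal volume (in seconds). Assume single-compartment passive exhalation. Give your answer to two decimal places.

τ = R × C = 7.5 × 74 mL/cmH2O = 7.5 × 0.074 L/cmH2O = 0.555 s.
Exhaled fraction f = 1 − e^(−t/τ) → t = −τ·ln(1 − f) = −0.555·ln(0.09) = 1.336 s.

1.34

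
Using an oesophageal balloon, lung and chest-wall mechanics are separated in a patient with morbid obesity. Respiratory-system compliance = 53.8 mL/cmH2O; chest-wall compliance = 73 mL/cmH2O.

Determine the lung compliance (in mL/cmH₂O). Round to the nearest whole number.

1/CL = 1/Crs − 1/Ccw.
1/CL = 1/53.8 − 1/73 = 0.004889.
CL = 204.54 mL/cmH2O.

205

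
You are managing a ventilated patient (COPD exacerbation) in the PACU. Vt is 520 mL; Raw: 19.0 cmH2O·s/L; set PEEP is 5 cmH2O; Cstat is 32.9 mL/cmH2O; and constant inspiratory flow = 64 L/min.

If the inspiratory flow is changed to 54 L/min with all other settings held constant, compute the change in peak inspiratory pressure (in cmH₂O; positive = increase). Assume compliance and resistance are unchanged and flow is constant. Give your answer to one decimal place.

-3.2

Flow: 64 L/min ÷ 60 = 1.0667 L/s.
New flow: 54 L/min ÷ 60 = 0.9 L/s.
PIP = Vt/C + R·V̇ + PEEP (constant-flow equation of motion).
Only the resistive term changes: ΔPIP = R × ΔV̇ = 19.0 × (0.9 − 1.0667) = 19.0 × -0.1667 = -3.167 cmH2O.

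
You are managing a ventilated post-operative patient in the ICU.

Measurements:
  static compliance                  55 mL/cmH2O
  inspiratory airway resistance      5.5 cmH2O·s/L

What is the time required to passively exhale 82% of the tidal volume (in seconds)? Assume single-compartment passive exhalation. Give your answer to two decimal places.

0.52

τ = R × C = 5.5 × 55 mL/cmH2O = 5.5 × 0.055 L/cmH2O = 0.3025 s.
Exhaled fraction f = 1 − e^(−t/τ) → t = −τ·ln(1 − f) = −0.3025·ln(0.18) = 0.5187 s.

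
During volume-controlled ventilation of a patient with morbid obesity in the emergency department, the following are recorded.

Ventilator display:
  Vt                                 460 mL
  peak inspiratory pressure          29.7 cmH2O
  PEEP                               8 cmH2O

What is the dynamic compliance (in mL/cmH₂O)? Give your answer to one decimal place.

21.2

Dynamic compliance = Vt / (PIP − PEEP) = 460 / (29.7 − 8) = 460 / 21.7 = 21.198 mL/cmH2O.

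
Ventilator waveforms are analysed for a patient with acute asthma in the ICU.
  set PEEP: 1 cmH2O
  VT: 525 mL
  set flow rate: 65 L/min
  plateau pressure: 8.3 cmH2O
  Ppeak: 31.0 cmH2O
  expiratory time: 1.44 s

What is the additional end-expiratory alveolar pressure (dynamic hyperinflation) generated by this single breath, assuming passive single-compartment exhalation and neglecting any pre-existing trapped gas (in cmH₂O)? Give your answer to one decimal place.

Flow: 65 L/min ÷ 60 = 1.0833 L/s.
R = (PIP − Pplat)/V̇ = (31.0 − 8.3) / 1.0833 = 22.7/1.0833 = 20.954 cmH2O·s/L.
C = Vt/(Pplat − PEEP) = 525.0 / (8.3 − 1) = 525.0/7.3 = 71.918 mL/cmH2O.
τ = R × C = 20.954 × 0.07192 L/cmH2O = 1.507 s.
Fraction remaining = e^(−Te/τ) = e^(−1.44/1.507) = 0.3846; trapped volume = 525.0 × 0.3846 = 201.92 mL.
Additional alveolar pressure from trapping ≈ V_trapped / C = 201.92 / 71.918 = 2.808 cmH2O.

2.8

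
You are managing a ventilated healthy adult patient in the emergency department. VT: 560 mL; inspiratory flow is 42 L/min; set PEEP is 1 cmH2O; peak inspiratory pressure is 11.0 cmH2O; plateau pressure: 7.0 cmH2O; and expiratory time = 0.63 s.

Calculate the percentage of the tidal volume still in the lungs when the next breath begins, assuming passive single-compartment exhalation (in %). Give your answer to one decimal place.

30.7

Flow: 42 L/min ÷ 60 = 0.7 L/s.
R = (PIP − Pplat)/V̇ = (11.0 − 7.0) / 0.7 = 4.0/0.7 = 5.714 cmH2O·s/L.
C = Vt/(Pplat − PEEP) = 560.0 / (7.0 − 1) = 560.0/6.0 = 93.333 mL/cmH2O.
τ = R × C = 5.714 × 0.09333 L/cmH2O = 0.5333 s.
Fraction remaining at end-expiration = e^(−Te/τ) = e^(−0.63/0.5333) = 0.3069 → 30.69%.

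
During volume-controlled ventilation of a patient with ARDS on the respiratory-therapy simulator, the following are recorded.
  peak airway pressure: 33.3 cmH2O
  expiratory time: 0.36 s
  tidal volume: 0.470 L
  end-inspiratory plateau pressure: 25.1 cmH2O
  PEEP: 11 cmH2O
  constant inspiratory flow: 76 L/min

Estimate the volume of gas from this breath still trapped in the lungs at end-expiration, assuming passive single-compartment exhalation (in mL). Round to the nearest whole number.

89

Flow: 76 L/min ÷ 60 = 1.2667 L/s.
R = (PIP − Pplat)/V̇ = (33.3 − 25.1) / 1.2667 = 8.2/1.2667 = 6.474 cmH2O·s/L.
C = Vt/(Pplat − PEEP) = 470.0 / (25.1 − 11) = 470.0/14.1 = 33.333 mL/cmH2O.
τ = R × C = 6.474 × 0.03333 L/cmH2O = 0.2158 s.
Fraction remaining = e^(−Te/τ) = e^(−0.36/0.2158) = 0.1886.
Trapped volume = 470.0 × 0.1886 = 88.642 mL.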